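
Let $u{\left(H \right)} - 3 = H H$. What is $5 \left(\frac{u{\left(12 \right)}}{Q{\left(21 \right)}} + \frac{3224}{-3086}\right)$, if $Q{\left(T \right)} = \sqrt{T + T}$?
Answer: $- \frac{8060}{1543} + \frac{35 \sqrt{42}}{2} \approx 108.19$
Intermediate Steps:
$u{\left(H \right)} = 3 + H^{2}$ ($u{\left(H \right)} = 3 + H H = 3 + H^{2}$)
$Q{\left(T \right)} = \sqrt{2} \sqrt{T}$ ($Q{\left(T \right)} = \sqrt{2 T} = \sqrt{2} \sqrt{T}$)
$5 \left(\frac{u{\left(12 \right)}}{Q{\left(21 \right)}} + \frac{3224}{-3086}\right) = 5 \left(\frac{3 + 12^{2}}{\sqrt{2} \sqrt{21}} + \frac{3224}{-3086}\right) = 5 \left(\frac{3 + 144}{\sqrt{42}} + 3224 \left(- \frac{1}{3086}\right)\right) = 5 \left(147 \frac{\sqrt{42}}{42} - \frac{1612}{1543}\right) = 5 \left(\frac{7 \sqrt{42}}{2} - \frac{1612}{1543}\right) = 5 \left(- \frac{1612}{1543} + \frac{7 \sqrt{42}}{2}\right) = - \frac{8060}{1543} + \frac{35 \sqrt{42}}{2}$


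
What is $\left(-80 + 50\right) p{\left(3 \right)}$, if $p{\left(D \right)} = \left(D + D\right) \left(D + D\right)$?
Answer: $-1080$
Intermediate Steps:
$p{\left(D \right)} = 4 D^{2}$ ($p{\left(D \right)} = 2 D 2 D = 4 D^{2}$)
$\left(-80 + 50\right) p{\left(3 \right)} = \left(-80 + 50\right) 4 \cdot 3^{2} = - 30 \cdot 4 \cdot 9 = \left(-30\right) 36 = -1080$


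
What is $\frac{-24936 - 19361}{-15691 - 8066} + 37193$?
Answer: $\frac{883638398}{23757} \approx 37195.0$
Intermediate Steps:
$\frac{-24936 - 19361}{-15691 - 8066} + 37193 = - \frac{44297}{-23757} + 37193 = \left(-44297\right) \left(- \frac{1}{23757}\right) + 37193 = \frac{44297}{23757} + 37193 = \frac{883638398}{23757}$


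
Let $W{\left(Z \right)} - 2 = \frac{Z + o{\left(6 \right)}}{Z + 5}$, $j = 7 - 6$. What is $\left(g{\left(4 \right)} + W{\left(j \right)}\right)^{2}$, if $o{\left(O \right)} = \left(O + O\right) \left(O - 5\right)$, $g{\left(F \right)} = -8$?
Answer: $\frac{529}{36} \approx 14.694$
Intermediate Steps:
$o{\left(O \right)} = 2 O \left(-5 + O\right)$
$j = 1$ ($j = 7 - 6 = 1$)
$W{\left(Z \right)} = 2 + \frac{12 + Z}{5 + Z}$ ($W{\left(Z \right)} = 2 + \frac{Z + 2 \cdot 6 \left(-5 + 6\right)}{Z + 5} = 2 + \frac{Z + 2 \cdot 6 \cdot 1}{5 + Z} = 2 + \frac{Z + 12}{5 + Z} = 2 + \frac{12 + Z}{5 + Z}$)
$\left(g{\left(4 \right)} + W{\left(j \right)}\right)^{2} = \left(-8 + \frac{22 + 3 \cdot 1}{5 + 1}\right)^{2} = \left(-8 + \frac{22 + 3}{6}\right)^{2} = \left(-8 + \frac{1}{6} \cdot 25\right)^{2} = \left(-8 + \frac{25}{6}\right)^{2} = \left(- \frac{23}{6}\right)^{2} = \frac{529}{36}$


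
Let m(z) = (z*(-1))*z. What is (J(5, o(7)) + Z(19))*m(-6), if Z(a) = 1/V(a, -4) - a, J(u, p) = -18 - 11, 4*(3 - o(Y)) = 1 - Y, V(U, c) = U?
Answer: 32796/19 ≈ 1726.1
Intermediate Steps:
m(z) = -z² (m(z) = (-z)*z = -z²)
o(Y) = 11/4 + Y/4 (o(Y) = 3 - (1 - Y)/4 = 3 + (-¼ + Y/4) = 11/4 + Y/4)
J(u, p) = -29
Z(a) = 1/a - a
(J(5, o(7)) + Z(19))*m(-6) = (-29 + (1/19 - 1*19))*(-1*(-6)²) = (-29 + (1/19 - 19))*(-1*36) = (-29 - 360/19)*(-36) = -911/19*(-36) = 32796/19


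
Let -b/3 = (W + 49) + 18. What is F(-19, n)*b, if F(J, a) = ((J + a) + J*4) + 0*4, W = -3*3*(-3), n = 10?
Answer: 23970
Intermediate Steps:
W = 27 (W = -9*(-3) = 27)
b = -282 (b = -3*((27 + 49) + 18) = -3*(76 + 18) = -3*94 = -282)
F(J, a) = a + 5*J (F(J, a) = ((J + a) + 4*J) + 0 = (a + 5*J) + 0 = a + 5*J)
F(-19, n)*b = (10 + 5*(-19))*(-282) = (10 - 95)*(-282) = -85*(-282) = 23970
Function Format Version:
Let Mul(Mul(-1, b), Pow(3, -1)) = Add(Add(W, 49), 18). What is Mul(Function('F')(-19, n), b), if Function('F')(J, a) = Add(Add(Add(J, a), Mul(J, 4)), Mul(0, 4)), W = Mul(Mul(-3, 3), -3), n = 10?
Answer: 23970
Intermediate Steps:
W = 27 (W = Mul(-9, -3) = 27)
b = -282 (b = Mul(-3, Add(Add(27, 49), 18)) = Mul(-3, Add(76, 18)) = Mul(-3, 94) = -282)
Function('F')(J, a) = Add(a, Mul(5, J)) (Function('F')(J, a) = Add(Add(Add(J, a), Mul(4, J)), 0) = Add(Add(a, Mul(5, J)), 0) = Add(a, Mul(5, J)))
Mul(Function('F')(-19, n), b) = Mul(Add(10, Mul(5, -19)), -282) = Mul(Add(10, -95), -282) = Mul(-85, -282) = 23970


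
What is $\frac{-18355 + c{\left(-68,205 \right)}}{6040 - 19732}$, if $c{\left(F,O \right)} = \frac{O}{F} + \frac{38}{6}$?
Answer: $\frac{3743743}{2793168} \approx 1.3403$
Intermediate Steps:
$c{\left(F,O \right)} = \frac{19}{3} + \frac{O}{F}$ ($c{\left(F,O \right)} = \frac{O}{F} + 38 \cdot \frac{1}{6} = \frac{O}{F} + \frac{19}{3} = \frac{19}{3} + \frac{O}{F}$)
$\frac{-18355 + c{\left(-68,205 \right)}}{6040 - 19732} = \frac{-18355 + \left(\frac{19}{3} + \frac{205}{-68}\right)}{6040 - 19732} = \frac{-18355 + \left(\frac{19}{3} + 205 \left(- \frac{1}{68}\right)\right)}{-13692} = \left(-18355 + \left(\frac{19}{3} - \frac{205}{68}\right)\right) \left(- \frac{1}{13692}\right) = \left(-18355 + \frac{677}{204}\right) \left(- \frac{1}{13692}\right) = \left(- \frac{3743743}{204}\right) \left(- \frac{1}{13692}\right) = \frac{3743743}{2793168}$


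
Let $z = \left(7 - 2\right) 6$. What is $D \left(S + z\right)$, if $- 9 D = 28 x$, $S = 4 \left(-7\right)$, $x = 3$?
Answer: $- \frac{56}{3} \approx -18.667$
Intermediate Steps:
$S = -28$
$D = - \frac{28}{3}$ ($D = - \frac{28 \cdot 3}{9} = \left(- \frac{1}{9}\right) 84 = - \frac{28}{3} \approx -9.3333$)
$z = 30$ ($z = 5 \cdot 6 = 30$)
$D \left(S + z\right) = - \frac{28 \left(-28 + 30\right)}{3} = \left(- \frac{28}{3}\right) 2 = - \frac{56}{3}$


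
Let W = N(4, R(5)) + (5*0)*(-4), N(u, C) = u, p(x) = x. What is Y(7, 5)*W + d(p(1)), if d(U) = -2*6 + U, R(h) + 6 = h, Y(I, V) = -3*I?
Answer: -95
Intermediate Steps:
R(h) = -6 + h
d(U) = -12 + U
W = 4 (W = 4 + (5*0)*(-4) = 4 + 0*(-4) = 4 + 0 = 4)
Y(7, 5)*W + d(p(1)) = -3*7*4 + (-12 + 1) = -21*4 - 11 = -84 - 11 = -95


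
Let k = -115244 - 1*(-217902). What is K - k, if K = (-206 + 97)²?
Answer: -90777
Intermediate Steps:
k = 102658 (k = -115244 + 217902 = 102658)
K = 11881 (K = (-109)² = 11881)
K - k = 11881 - 1*102658 = 11881 - 102658 = -90777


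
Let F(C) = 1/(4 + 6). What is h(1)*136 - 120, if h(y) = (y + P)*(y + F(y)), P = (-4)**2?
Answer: 12116/5 ≈ 2423.2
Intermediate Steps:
P = 16
F(C) = 1/10
h(y) = (16 + y)*(1/10 + y) (h(y) = (y + 16)*(y + 1/10) = (16 + y)*(1/10 + y))
h(1)*136 - 120 = (8/5 + 1**2 + (161/10)*1)*136 - 120 = (8/5 + 1 + 161/10)*136 - 120 = (187/10)*136 - 120 = 12716/5 - 120 = 12116/5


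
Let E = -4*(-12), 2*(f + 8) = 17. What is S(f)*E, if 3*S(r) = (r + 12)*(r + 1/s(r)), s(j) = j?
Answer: 500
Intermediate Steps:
f = 1/2 (f = -8 + (1/2)*17 = -8 + 17/2 = 1/2 ≈ 0.50000)
E = 48
S(r) = (12 + r)*(r + 1/r)/3 (S(r) = ((r + 12)*(r + 1/r))/3 = ((12 + r)*(r + 1/r))/3 = (12 + r)*(r + 1/r)/3)
S(f)*E = ((12 + 1/2 + (1/2)**2*(12 + 1/2))/(3*(1/2)))*48 = ((1/3)*2*(12 + 1/2 + (1/4)*(25/2)))*48 = ((1/3)*2*(12 + 1/2 + 25/8))*48 = ((1/3)*2*(125/8))*48 = (125/12)*48 = 500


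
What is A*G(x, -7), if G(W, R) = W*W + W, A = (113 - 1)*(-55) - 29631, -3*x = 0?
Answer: 0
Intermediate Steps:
x = 0 (x = -1/3*0 = 0)
A = -35791 (A = 112*(-55) - 29631 = -6160 - 29631 = -35791)
G(W, R) = W + W**2 (G(W, R) = W**2 + W = W + W**2)
A*G(x, -7) = -0*(1 + 0) = -0 = -35791*0 = 0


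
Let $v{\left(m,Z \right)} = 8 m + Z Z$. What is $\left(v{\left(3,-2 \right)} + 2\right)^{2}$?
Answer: $900$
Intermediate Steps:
$v{\left(m,Z \right)} = Z^{2} + 8 m$ ($v{\left(m,Z \right)} = 8 m + Z^{2} = Z^{2} + 8 m$)
$\left(v{\left(3,-2 \right)} + 2\right)^{2} = \left(\left(\left(-2\right)^{2} + 8 \cdot 3\right) + 2\right)^{2} = \left(\left(4 + 24\right) + 2\right)^{2} = \left(28 + 2\right)^{2} = 30^{2} = 900$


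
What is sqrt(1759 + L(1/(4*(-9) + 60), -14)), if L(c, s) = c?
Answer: sqrt(253302)/12 ≈ 41.941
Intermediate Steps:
sqrt(1759 + L(1/(4*(-9) + 60), -14)) = sqrt(1759 + 1/(4*(-9) + 60)) = sqrt(1759 + 1/(-36 + 60)) = sqrt(1759 + 1/24) = sqrt(42217/24) = sqrt(253302)/12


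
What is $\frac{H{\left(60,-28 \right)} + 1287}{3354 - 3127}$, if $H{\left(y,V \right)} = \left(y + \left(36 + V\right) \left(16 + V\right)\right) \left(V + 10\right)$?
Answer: $\frac{1935}{227} \approx 8.5242$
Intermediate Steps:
$H{\left(y,V \right)} = \left(10 + V\right) \left(y + \left(16 + V\right) \left(36 + V\right)\right)$ ($H{\left(y,V \right)} = \left(y + \left(16 + V\right) \left(36 + V\right)\right) \left(10 + V\right) = \left(10 + V\right) \left(y + \left(16 + V\right) \left(36 + V\right)\right)$)
$\frac{H{\left(60,-28 \right)} + 1287}{3354 - 3127} = \frac{\left(5760 + \left(-28\right)^{3} + 10 \cdot 60 + 62 \left(-28\right)^{2} + 1096 \left(-28\right) - 1680\right) + 1287}{3354 - 3127} = \frac{\left(5760 - 21952 + 600 + 62 \cdot 784 - 30688 - 1680\right) + 1287}{227} = \left(\left(5760 - 21952 + 600 + 48608 - 30688 - 1680\right) + 1287\right) \frac{1}{227} = \left(648 + 1287\right) \frac{1}{227} = 1935 \cdot \frac{1}{227} = \frac{1935}{227}$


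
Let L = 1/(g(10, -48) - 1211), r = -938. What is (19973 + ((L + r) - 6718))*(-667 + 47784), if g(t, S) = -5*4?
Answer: 714398602442/1231 ≈ 5.8034e+8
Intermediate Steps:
g(t, S) = -20
L = -1/1231 (L = 1/(-20 - 1211) = 1/(-1231) = -1/1231 ≈ -0.00081235)
(19973 + ((L + r) - 6718))*(-667 + 47784) = (19973 + ((-1/1231 - 938) - 6718))*(-667 + 47784) = (19973 + (-1154679/1231 - 6718))*47117 = (19973 - 9424537/1231)*47117 = (15162226/1231)*47117 = 714398602442/1231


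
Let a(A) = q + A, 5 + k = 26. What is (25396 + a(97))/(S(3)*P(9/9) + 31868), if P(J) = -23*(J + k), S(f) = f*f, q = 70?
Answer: 25563/27314 ≈ 0.93589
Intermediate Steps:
k = 21 (k = -5 + 26 = 21)
S(f) = f**2
a(A) = 70 + A
P(J) = -483 - 23*J (P(J) = -23*(J + 21) = -23*(21 + J) = -483 - 23*J)
(25396 + a(97))/(S(3)*P(9/9) + 31868) = (25396 + (70 + 97))/(3**2*(-483 - 207/9) + 31868) = (25396 + 167)/(9*(-483 - 207/9) + 31868) = 25563/(9*(-483 - 23*1) + 31868) = 25563/(9*(-483 - 23) + 31868) = 25563/(9*(-506) + 31868) = 25563/(-4554 + 31868) = 25563/27314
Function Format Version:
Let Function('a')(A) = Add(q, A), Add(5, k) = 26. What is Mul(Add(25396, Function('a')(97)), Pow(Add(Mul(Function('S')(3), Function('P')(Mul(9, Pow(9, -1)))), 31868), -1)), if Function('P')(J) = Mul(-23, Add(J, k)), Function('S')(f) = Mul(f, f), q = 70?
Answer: Rational(25563, 27314) ≈ 0.93589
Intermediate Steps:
k = 21 (k = Add(-5, 26) = 21)
Function('S')(f) = Pow(f, 2)
Function('a')(A) = Add(70, A)
Function('P')(J) = Add(-483, Mul(-23, J)) (Function('P')(J) = Mul(-23, Add(J, 21)) = Mul(-23, Add(21, J)) = Add(-483, Mul(-23, J)))
Mul(Add(25396, Function('a')(97)), Pow(Add(Mul(Function('S')(3), Function('P')(Mul(9, Pow(9, -1)))), 31868), -1)) = Mul(Add(25396, Add(70, 97)), Pow(Add(Mul(Pow(3, 2), Add(-483, Mul(-23, Mul(9, Pow(9, -1))))), 31868), -1)) = Mul(Add(25396, 167), Pow(Add(Mul(9, Add(-483, Mul(-23, Mul(9, Rational(1, 9))))), 31868), -1)) = Mul(25563, Pow(Add(Mul(9, Add(-483, Mul(-23, 1))), 31868), -1)) = Mul(25563, Pow(Add(Mul(9, Add(-483, -23)), 31868), -1)) = Mul(25563, Pow(Add(Mul(9, -506), 31868), -1)) = Mul(25563, Pow(Add(-4554, 31868), -1)) = Mul(25563, Pow(27314, -1)) = Mul(25563, Rational(1, 27314)) = Rational(25563, 27314)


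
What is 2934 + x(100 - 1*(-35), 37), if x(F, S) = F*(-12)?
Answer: 1314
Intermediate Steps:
x(F, S) = -12*F
2934 + x(100 - 1*(-35), 37) = 2934 - 12*(100 - 1*(-35)) = 2934 - 12*(100 + 35) = 2934 - 12*135 = 2934 - 1620 = 1314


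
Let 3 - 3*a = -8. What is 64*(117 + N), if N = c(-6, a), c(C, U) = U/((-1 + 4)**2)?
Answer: 202880/27 ≈ 7514.1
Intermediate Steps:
a = 11/3 (a = 1 - 1/3*(-8) = 1 + 8/3 = 11/3 ≈ 3.6667)
c(C, U) = U/9 (c(C, U) = U/(3**2) = U/9)
N = 11/27 (N = (1/9)*(11/3) = 11/27 ≈ 0.40741)
64*(117 + N) = 64*(117 + 11/27) = 64*(3170/27) = 202880/27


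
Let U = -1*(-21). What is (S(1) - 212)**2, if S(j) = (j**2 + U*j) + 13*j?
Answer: 31329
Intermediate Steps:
U = 21
S(j) = j**2 + 34*j (S(j) = (j**2 + 21*j) + 13*j = j**2 + 34*j)
(S(1) - 212)**2 = (1*(34 + 1) - 212)**2 = (1*35 - 212)**2 = (35 - 212)**2 = (-177)**2 = 31329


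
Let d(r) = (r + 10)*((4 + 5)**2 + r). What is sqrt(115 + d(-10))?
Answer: sqrt(115) ≈ 10.724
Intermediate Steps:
d(r) = (10 + r)*(81 + r) (d(r) = (10 + r)*(9**2 + r) = (10 + r)*(81 + r))
sqrt(115 + d(-10)) = sqrt(115 + (810 + (-10)**2 + 91*(-10))) = sqrt(115 + (810 + 100 - 910)) = sqrt(115 + 0) = sqrt(115)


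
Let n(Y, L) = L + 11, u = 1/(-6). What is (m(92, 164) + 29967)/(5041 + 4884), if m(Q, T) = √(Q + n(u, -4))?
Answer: 29967/9925 + 3*√11/9925 ≈ 3.0203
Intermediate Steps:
u = -⅙ ≈ -0.16667
n(Y, L) = 11 + L
m(Q, T) = √(7 + Q) (m(Q, T) = √(Q + (11 - 4)) = √(Q + 7) = √(7 + Q))
(m(92, 164) + 29967)/(5041 + 4884) = (√(7 + 92) + 29967)/(5041 + 4884) = (√99 + 29967)/9925 = (3*√11 + 29967)*(1/9925) = (29967 + 3*√11)*(1/9925) = 29967/9925 + 3*√11/9925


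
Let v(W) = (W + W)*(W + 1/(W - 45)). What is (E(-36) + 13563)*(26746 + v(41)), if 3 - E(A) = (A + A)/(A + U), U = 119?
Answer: 408193125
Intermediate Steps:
v(W) = 2*W*(W + 1/(-45 + W)) (v(W) = (2*W)*(W + 1/(-45 + W)) = 2*W*(W + 1/(-45 + W)))
E(A) = 3 - 2*A/(119 + A) (E(A) = 3 - (A + A)/(A + 119) = 3 - 2*A/(119 + A))
(E(-36) + 13563)*(26746 + v(41)) = ((357 - 36)/(119 - 36) + 13563)*(26746 + 2*41*(1 + 41**2 - 45*41)/(-45 + 41)) = (321/83 + 13563)*(26746 + 2*41*(1 + 1681 - 1845)/(-4)) = ((1/83)*321 + 13563)*(26746 + 2*41*(-1/4)*(-163)) = (321/83 + 13563)*(26746 + 6683/2) = (1126050/83)*(60175/2) = 408193125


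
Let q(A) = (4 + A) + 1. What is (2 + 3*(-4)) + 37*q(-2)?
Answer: 101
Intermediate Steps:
q(A) = 5 + A
(2 + 3*(-4)) + 37*q(-2) = (2 + 3*(-4)) + 37*(5 - 2) = (2 - 12) + 37*3 = -10 + 111 = 101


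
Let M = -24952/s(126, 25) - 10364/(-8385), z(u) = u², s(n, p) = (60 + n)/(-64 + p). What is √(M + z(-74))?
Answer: 2*√180893427394485/259935 ≈ 103.48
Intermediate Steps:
s(n, p) = (60 + n)/(-64 + p)
M = 1360267664/259935 (M = -24952*(-64 + 25)/(60 + 126) - 10364/(-8385) = -24952/(186/(-39)) - 10364*(-1/8385) = -24952/((-1/39*186)) + 10364/8385 = -24952/(-62/13) + 10364/8385 = -24952*(-13/62) + 10364/8385 = 162188/31 + 10364/8385 = 1360267664/259935 ≈ 5233.1)
√(M + z(-74)) = √(1360267664/259935 + (-74)²) = √(1360267664/259935 + 5476) = √(2783671724/259935) = 2*√180893427394485/259935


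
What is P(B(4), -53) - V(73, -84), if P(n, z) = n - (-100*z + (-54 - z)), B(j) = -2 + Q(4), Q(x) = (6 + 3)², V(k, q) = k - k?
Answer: -5220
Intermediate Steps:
V(k, q) = 0
Q(x) = 81 (Q(x) = 9² = 81)
B(j) = 79 (B(j) = -2 + 81 = 79)
P(n, z) = 54 + n + 101*z (P(n, z) = n - (-54 - 101*z) = n + (54 + 101*z) = 54 + n + 101*z)
P(B(4), -53) - V(73, -84) = (54 + 79 + 101*(-53)) - 1*0 = (54 + 79 - 5353) + 0 = -5220 + 0 = -5220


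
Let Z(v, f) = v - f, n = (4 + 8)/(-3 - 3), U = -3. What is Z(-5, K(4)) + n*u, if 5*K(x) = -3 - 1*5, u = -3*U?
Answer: -107/5 ≈ -21.400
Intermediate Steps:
u = 9 (u = -(-9) = -3*(-3) = 9)
K(x) = -8/5 (K(x) = (-3 - 1*5)/5 = (-3 - 5)/5 = (⅕)*(-8) = -8/5)
n = -2 (n = 12/(-6) = 12*(-⅙) = -2)
Z(-5, K(4)) + n*u = (-5 - 1*(-8/5)) - 2*9 = (-5 + 8/5) - 18 = -17/5 - 18 = -107/5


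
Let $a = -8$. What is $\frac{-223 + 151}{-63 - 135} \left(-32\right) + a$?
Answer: $- \frac{216}{11} \approx -19.636$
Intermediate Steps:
$\frac{-223 + 151}{-63 - 135} \left(-32\right) + a = \frac{-223 + 151}{-63 - 135} \left(-32\right) - 8 = - \frac{72}{-198} \left(-32\right) - 8 = \left(-72\right) \left(- \frac{1}{198}\right) \left(-32\right) - 8 = \frac{4}{11} \left(-32\right) - 8 = - \frac{128}{11} - 8 = - \frac{216}{11}$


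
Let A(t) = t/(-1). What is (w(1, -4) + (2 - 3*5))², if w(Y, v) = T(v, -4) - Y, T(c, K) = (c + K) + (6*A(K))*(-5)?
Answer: 20164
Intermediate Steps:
A(t) = -t (A(t) = t*(-1) = -t)
T(c, K) = c + 31*K (T(c, K) = (c + K) + (6*(-K))*(-5) = (K + c) - 6*K*(-5) = (K + c) + 30*K = c + 31*K)
w(Y, v) = -124 + v - Y (w(Y, v) = (v + 31*(-4)) - Y = (v - 124) - Y = (-124 + v) - Y = -124 + v - Y)
(w(1, -4) + (2 - 3*5))² = ((-124 - 4 - 1*1) + (2 - 3*5))² = ((-124 - 4 - 1) + (2 - 15))² = (-129 - 13)² = (-142)² = 20164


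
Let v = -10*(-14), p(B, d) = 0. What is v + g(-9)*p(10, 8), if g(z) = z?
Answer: 140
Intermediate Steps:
v = 140
v + g(-9)*p(10, 8) = 140 - 9*0 = 140 + 0 = 140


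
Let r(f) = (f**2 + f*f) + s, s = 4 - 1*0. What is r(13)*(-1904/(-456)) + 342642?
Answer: 344070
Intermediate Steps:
s = 4 (s = 4 + 0 = 4)
r(f) = 4 + 2*f**2 (r(f) = (f**2 + f*f) + 4 = (f**2 + f**2) + 4 = 2*f**2 + 4 = 4 + 2*f**2)
r(13)*(-1904/(-456)) + 342642 = (4 + 2*13**2)*(-1904/(-456)) + 342642 = (4 + 2*169)*(-1904*(-1/456)) + 342642 = (4 + 338)*(238/57) + 342642 = 342*(238/57) + 342642 = 1428 + 342642 = 344070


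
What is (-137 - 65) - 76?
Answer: -278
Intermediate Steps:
(-137 - 65) - 76 = -202 - 76 = -278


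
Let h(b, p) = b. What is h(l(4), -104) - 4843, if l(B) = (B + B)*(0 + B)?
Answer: -4811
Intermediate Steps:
l(B) = 2*B**2 (l(B) = (2*B)*B = 2*B**2)
h(l(4), -104) - 4843 = 2*4**2 - 4843 = 2*16 - 4843 = 32 - 4843 = -4811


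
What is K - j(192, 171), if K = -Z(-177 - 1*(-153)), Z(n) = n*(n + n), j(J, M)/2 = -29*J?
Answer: 9984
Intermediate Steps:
j(J, M) = -58*J (j(J, M) = 2*(-29*J) = -58*J)
Z(n) = 2*n² (Z(n) = n*(2*n) = 2*n²)
K = -1152 (K = -2*(-177 - 1*(-153))² = -2*(-177 + 153)² = -2*(-24)² = -2*576 = -1*1152 = -1152)
K - j(192, 171) = -1152 - (-58)*192 = -1152 - 1*(-11136) = -1152 + 11136 = 9984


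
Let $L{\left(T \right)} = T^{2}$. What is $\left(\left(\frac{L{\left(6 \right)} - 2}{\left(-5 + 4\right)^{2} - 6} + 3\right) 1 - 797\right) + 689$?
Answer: $- \frac{559}{5} \approx -111.8$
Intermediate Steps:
$\left(\left(\frac{L{\left(6 \right)} - 2}{\left(-5 + 4\right)^{2} - 6} + 3\right) 1 - 797\right) + 689 = \left(\left(\frac{6^{2} - 2}{\left(-5 + 4\right)^{2} - 6} + 3\right) 1 - 797\right) + 689 = \left(\left(\frac{36 - 2}{\left(-1\right)^{2} - 6} + 3\right) 1 - 797\right) + 689 = \left(\left(\frac{34}{1 - 6} + 3\right) 1 - 797\right) + 689 = \left(\left(\frac{34}{-5} + 3\right) 1 - 797\right) + 689 = \left(\left(34 \left(- \frac{1}{5}\right) + 3\right) 1 - 797\right) + 689 = \left(\left(- \frac{34}{5} + 3\right) 1 - 797\right) + 689 = \left(\left(- \frac{19}{5}\right) 1 - 797\right) + 689 = \left(- \frac{19}{5} - 797\right) + 689 = - \frac{4004}{5} + 689 = - \frac{559}{5}$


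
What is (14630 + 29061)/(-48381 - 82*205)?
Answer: -43691/65191 ≈ -0.67020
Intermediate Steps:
(14630 + 29061)/(-48381 - 82*205) = 43691/(-48381 - 16810) = 43691/(-65191) = 43691*(-1/65191) = -43691/65191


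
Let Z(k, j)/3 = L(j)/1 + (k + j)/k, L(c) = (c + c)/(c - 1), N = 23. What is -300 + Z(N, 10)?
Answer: -19943/69 ≈ -289.03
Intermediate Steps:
L(c) = 2*c/(-1 + c) (L(c) = (2*c)/(-1 + c) = 2*c/(-1 + c))
Z(k, j) = 3*(j + k)/k + 6*j/(-1 + j) (Z(k, j) = 3*((2*j/(-1 + j))/1 + (k + j)/k) = 3*((2*j/(-1 + j))*1 + (j + k)/k) = 3*(2*j/(-1 + j) + (j + k)/k) = 3*((j + k)/k + 2*j/(-1 + j)) = 3*(j + k)/k + 6*j/(-1 + j))
-300 + Z(N, 10) = -300 + (3 + 3*10/23 + 6*10/(-1 + 10)) = -300 + (3 + 3*10*(1/23) + 6*10/9) = -300 + (3 + 30/23 + 6*10*(1/9)) = -300 + (3 + 30/23 + 20/3) = -300 + 757/69 = -19943/69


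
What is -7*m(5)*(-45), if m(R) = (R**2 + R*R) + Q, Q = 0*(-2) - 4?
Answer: 14490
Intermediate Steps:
Q = -4 (Q = 0 - 4 = -4)
m(R) = -4 + 2*R**2 (m(R) = (R**2 + R*R) - 4 = (R**2 + R**2) - 4 = 2*R**2 - 4 = -4 + 2*R**2)
-7*m(5)*(-45) = -7*(-4 + 2*5**2)*(-45) = -7*(-4 + 2*25)*(-45) = -7*(-4 + 50)*(-45) = -7*46*(-45) = -322*(-45) = 14490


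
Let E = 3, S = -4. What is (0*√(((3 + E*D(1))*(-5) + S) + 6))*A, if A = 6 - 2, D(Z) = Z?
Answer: 0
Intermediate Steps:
A = 4
(0*√(((3 + E*D(1))*(-5) + S) + 6))*A = (0*√(((3 + 3*1)*(-5) - 4) + 6))*4 = (0*√(((3 + 3)*(-5) - 4) + 6))*4 = (0*√((6*(-5) - 4) + 6))*4 = (0*√((-30 - 4) + 6))*4 = (0*√(-34 + 6))*4 = (0*√(-28))*4 = (0*(2*I*√7))*4 = 0*4 = 0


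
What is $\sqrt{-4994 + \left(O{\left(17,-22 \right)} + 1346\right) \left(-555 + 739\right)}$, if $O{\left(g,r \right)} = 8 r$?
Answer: $\sqrt{210286} \approx 458.57$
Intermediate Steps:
$\sqrt{-4994 + \left(O{\left(17,-22 \right)} + 1346\right) \left(-555 + 739\right)} = \sqrt{-4994 + \left(8 \left(-22\right) + 1346\right) \left(-555 + 739\right)} = \sqrt{-4994 + \left(-176 + 1346\right) 184} = \sqrt{-4994 + 1170 \cdot 184} = \sqrt{-4994 + 215280} = \sqrt{210286}$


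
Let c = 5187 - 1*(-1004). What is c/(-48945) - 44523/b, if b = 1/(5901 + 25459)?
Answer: -68339029455791/48945 ≈ -1.3962e+9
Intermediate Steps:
b = 1/31360 ≈ 3.1888e-5
c = 6191 (c = 5187 + 1004 = 6191)
c/(-48945) - 44523/b = 6191/(-48945) - 44523/1/31360 = 6191*(-1/48945) - 44523*31360 = -6191/48945 - 1396241280 = -68339029455791/48945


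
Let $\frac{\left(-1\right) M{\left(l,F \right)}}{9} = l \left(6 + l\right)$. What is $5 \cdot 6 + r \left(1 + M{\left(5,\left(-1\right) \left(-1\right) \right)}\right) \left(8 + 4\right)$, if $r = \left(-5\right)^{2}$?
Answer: $-148170$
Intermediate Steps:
$M{\left(l,F \right)} = - 9 l \left(6 + l\right)$
$r = 25$
$5 \cdot 6 + r \left(1 + M{\left(5,\left(-1\right) \left(-1\right) \right)}\right) \left(8 + 4\right) = 5 \cdot 6 + 25 \left(1 - 45 \left(6 + 5\right)\right) \left(8 + 4\right) = 30 + 25 \left(1 - 45 \cdot 11\right) 12 = 30 + 25 \left(1 - 495\right) 12 = 30 + 25 \left(\left(-494\right) 12\right) = 30 + 25 \left(-5928\right) = 30 - 148200 = -148170$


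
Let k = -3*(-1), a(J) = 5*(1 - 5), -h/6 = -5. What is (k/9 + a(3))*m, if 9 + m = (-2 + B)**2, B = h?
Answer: -45725/3 ≈ -15242.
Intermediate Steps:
h = 30 (h = -6*(-5) = 30)
a(J) = -20 (a(J) = 5*(-4) = -20)
B = 30
k = 3
m = 775 (m = -9 + (-2 + 30)**2 = -9 + 28**2 = -9 + 784 = 775)
(k/9 + a(3))*m = (3/9 - 20)*775 = (3*(1/9) - 20)*775 = (1/3 - 20)*775 = -59/3*775 = -45725/3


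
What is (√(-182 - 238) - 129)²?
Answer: 16221 - 516*I*√105 ≈ 16221.0 - 5287.4*I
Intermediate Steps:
(√(-182 - 238) - 129)² = (√(-420) - 129)² = (2*I*√105 - 129)² = (-129 + 2*I*√105)²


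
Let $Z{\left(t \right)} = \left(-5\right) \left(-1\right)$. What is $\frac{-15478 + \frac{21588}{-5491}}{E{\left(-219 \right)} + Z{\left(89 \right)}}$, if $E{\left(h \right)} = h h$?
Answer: $- \frac{42505643}{131690653} \approx -0.32277$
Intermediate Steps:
$E{\left(h \right)} = h^{2}$
$Z{\left(t \right)} = 5$
$\frac{-15478 + \frac{21588}{-5491}}{E{\left(-219 \right)} + Z{\left(89 \right)}} = \frac{-15478 + \frac{21588}{-5491}}{\left(-219\right)^{2} + 5} = \frac{-15478 + 21588 \left(- \frac{1}{5491}\right)}{47961 + 5} = \frac{-15478 - \frac{21588}{5491}}{47966} = \left(- \frac{85011286}{5491}\right) \frac{1}{47966} = - \frac{42505643}{131690653}$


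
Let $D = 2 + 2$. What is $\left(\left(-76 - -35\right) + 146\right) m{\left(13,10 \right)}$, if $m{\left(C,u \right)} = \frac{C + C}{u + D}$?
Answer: $195$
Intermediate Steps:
$D = 4$
$m{\left(C,u \right)} = \frac{2 C}{4 + u}$ ($m{\left(C,u \right)} = \frac{C + C}{u + 4} = \frac{2 C}{4 + u}$)
$\left(\left(-76 - -35\right) + 146\right) m{\left(13,10 \right)} = \left(\left(-76 - -35\right) + 146\right) 2 \cdot 13 \frac{1}{4 + 10} = \left(\left(-76 + 35\right) + 146\right) 2 \cdot 13 \cdot \frac{1}{14} = \left(-41 + 146\right) 2 \cdot 13 \cdot \frac{1}{14} = 105 \cdot \frac{13}{7} = 195$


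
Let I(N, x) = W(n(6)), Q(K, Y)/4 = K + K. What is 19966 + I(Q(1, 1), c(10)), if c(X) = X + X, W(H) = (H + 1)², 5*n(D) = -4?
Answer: 499151/25 ≈ 19966.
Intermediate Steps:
Q(K, Y) = 8*K (Q(K, Y) = 4*(K + K) = 4*(2*K) = 8*K)
n(D) = -⅘ (n(D) = (⅕)*(-4) = -⅘)
W(H) = (1 + H)²
c(X) = 2*X
I(N, x) = 1/25 (I(N, x) = (1 - ⅘)² = (⅕)² = 1/25)
19966 + I(Q(1, 1), c(10)) = 19966 + 1/25 = 499151/25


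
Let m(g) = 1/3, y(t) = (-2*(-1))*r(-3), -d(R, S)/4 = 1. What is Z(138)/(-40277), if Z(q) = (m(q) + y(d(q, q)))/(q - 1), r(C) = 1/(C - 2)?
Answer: 1/82769235 ≈ 1.2082e-8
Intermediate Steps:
d(R, S) = -4 (d(R, S) = -4*1 = -4)
r(C) = 1/(-2 + C)
y(t) = -⅖ (y(t) = (-2*(-1))/(-2 - 3) = 2/(-5) = 2*(-⅕) = -⅖)
m(g) = ⅓
Z(q) = -1/(15*(-1 + q)) (Z(q) = (⅓ - ⅖)/(q - 1) = -1/(15*(-1 + q)))
Z(138)/(-40277) = -1/(-15 + 15*138)/(-40277) = -1/(-15 + 2070)*(-1/40277) = -1/2055*(-1/40277) = 1/82769235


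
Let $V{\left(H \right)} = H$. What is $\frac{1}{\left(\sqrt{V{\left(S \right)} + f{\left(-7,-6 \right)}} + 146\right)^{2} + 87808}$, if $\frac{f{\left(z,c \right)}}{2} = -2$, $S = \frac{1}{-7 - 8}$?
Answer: $\frac{24551985}{2679188982961} - \frac{4380 i \sqrt{915}}{2679188982961} \approx 9.164 \cdot 10^{-6} - 4.9452 \cdot 10^{-8} i$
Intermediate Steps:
$S = - \frac{1}{15}$ ($S = \frac{1}{-15} = - \frac{1}{15} \approx -0.066667$)
$f{\left(z,c \right)} = -4$ ($f{\left(z,c \right)} = 2 \left(-2\right) = -4$)
$\frac{1}{\left(\sqrt{V{\left(S \right)} + f{\left(-7,-6 \right)}} + 146\right)^{2} + 87808} = \frac{1}{\left(\sqrt{- \frac{1}{15} - 4} + 146\right)^{2} + 87808} = \frac{1}{\left(\sqrt{- \frac{61}{15}} + 146\right)^{2} + 87808} = \frac{1}{\left(\frac{i \sqrt{915}}{15} + 146\right)^{2} + 87808} = \frac{1}{\left(146 + \frac{i \sqrt{915}}{15}\right)^{2} + 87808} = \frac{1}{87808 + \left(146 + \frac{i \sqrt{915}}{15}\right)^{2}}$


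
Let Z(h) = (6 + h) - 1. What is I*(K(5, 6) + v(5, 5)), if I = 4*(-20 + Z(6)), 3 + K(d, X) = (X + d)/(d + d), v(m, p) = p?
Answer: -558/5 ≈ -111.60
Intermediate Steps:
Z(h) = 5 + h
K(d, X) = -3 + (X + d)/(2*d) (K(d, X) = -3 + (X + d)/(d + d) = -3 + (X + d)/((2*d)) = -3 + (X + d)*(1/(2*d)) = -3 + (X + d)/(2*d))
I = -36 (I = 4*(-20 + (5 + 6)) = 4*(-20 + 11) = 4*(-9) = -36)
I*(K(5, 6) + v(5, 5)) = -36*((½)*(6 - 5*5)/5 + 5) = -36*((½)*(⅕)*(6 - 25) + 5) = -36*((½)*(⅕)*(-19) + 5) = -36*(-19/10 + 5) = -36*31/10 = -558/5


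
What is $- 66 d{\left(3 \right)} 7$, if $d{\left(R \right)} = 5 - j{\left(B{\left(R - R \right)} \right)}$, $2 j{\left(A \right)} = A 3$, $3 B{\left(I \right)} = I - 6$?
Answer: $-3696$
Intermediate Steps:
$B{\left(I \right)} = -2 + \frac{I}{3}$ ($B{\left(I \right)} = \frac{I - 6}{3} = \frac{-6 + I}{3} = -2 + \frac{I}{3}$)
$j{\left(A \right)} = \frac{3 A}{2}$ ($j{\left(A \right)} = \frac{A 3}{2} = \frac{3 A}{2}$)
$d{\left(R \right)} = 8$ ($d{\left(R \right)} = 5 - \frac{3 \left(-2 + \frac{R - R}{3}\right)}{2} = 5 - \frac{3 \left(-2 + \frac{1}{3} \cdot 0\right)}{2} = 5 - \frac{3 \left(-2 + 0\right)}{2} = 5 - \frac{3}{2} \left(-2\right) = 5 - -3 = 5 + 3 = 8$)
$- 66 d{\left(3 \right)} 7 = \left(-66\right) 8 \cdot 7 = \left(-528\right) 7 = -3696$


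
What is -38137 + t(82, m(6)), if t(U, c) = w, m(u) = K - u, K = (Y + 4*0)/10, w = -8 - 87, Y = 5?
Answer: -38232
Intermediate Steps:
w = -95
K = 1/2 (K = (5 + 4*0)/10 = (5 + 0)*(1/10) = 5*(1/10) = 1/2 ≈ 0.50000)
m(u) = 1/2 - u
t(U, c) = -95
-38137 + t(82, m(6)) = -38137 - 95 = -38232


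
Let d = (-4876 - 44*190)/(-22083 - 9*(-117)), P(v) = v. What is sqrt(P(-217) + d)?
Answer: I*sqrt(2658118395)/3505 ≈ 14.71*I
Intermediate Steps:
d = 2206/3505 (d = (-4876 - 8360)/(-22083 + 1053) = -13236/(-21030) = -13236*(-1/21030) = 2206/3505 ≈ 0.62939)
sqrt(P(-217) + d) = sqrt(-217 + 2206/3505) = sqrt(-758379/3505) = I*sqrt(2658118395)/3505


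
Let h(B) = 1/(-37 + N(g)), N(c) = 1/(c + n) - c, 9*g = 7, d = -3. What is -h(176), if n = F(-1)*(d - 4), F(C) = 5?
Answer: 2772/104801 ≈ 0.026450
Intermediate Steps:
g = 7/9 (g = (1/9)*7 = 7/9 ≈ 0.77778)
n = -35 (n = 5*(-3 - 4) = 5*(-7) = -35)
N(c) = 1/(-35 + c) - c (N(c) = 1/(c - 35) - c = 1/(-35 + c) - c)
h(B) = -2772/104801 (h(B) = 1/(-37 + (1 - (7/9)**2 + 35*(7/9))/(-35 + 7/9)) = 1/(-37 + (1 - 1*49/81 + 245/9)/(-308/9)) = 1/(-37 - 9*(1 - 49/81 + 245/9)/308) = 1/(-37 - 9/308*2237/81) = 1/(-37 - 2237/2772) = 1/(-104801/2772) = -2772/104801)
-h(176) = -1*(-2772/104801) = 2772/104801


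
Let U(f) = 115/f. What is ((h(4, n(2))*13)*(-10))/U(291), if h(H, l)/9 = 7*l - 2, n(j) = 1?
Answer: -340470/23 ≈ -14803.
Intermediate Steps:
h(H, l) = -18 + 63*l (h(H, l) = 9*(7*l - 2) = 9*(-2 + 7*l) = -18 + 63*l)
((h(4, n(2))*13)*(-10))/U(291) = (((-18 + 63*1)*13)*(-10))/((115/291)) = (((-18 + 63)*13)*(-10))/((115*(1/291))) = ((45*13)*(-10))/(115/291) = (585*(-10))*(291/115) = -5850*291/115 = -340470/23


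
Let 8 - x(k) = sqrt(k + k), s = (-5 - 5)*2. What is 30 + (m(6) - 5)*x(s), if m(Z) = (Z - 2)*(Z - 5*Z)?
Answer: -778 + 202*I*sqrt(10) ≈ -778.0 + 638.78*I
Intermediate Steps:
m(Z) = -4*Z*(-2 + Z) (m(Z) = (-2 + Z)*(-4*Z) = -4*Z*(-2 + Z))
s = -20 (s = -10*2 = -20)
x(k) = 8 - sqrt(2)*sqrt(k) (x(k) = 8 - sqrt(k + k) = 8 - sqrt(2*k) = 8 - sqrt(2)*sqrt(k))
30 + (m(6) - 5)*x(s) = 30 + (4*6*(2 - 1*6) - 5)*(8 - sqrt(2)*sqrt(-20)) = 30 + (4*6*(2 - 6) - 5)*(8 - sqrt(2)*2*I*sqrt(5)) = 30 + (4*6*(-4) - 5)*(8 - 2*I*sqrt(10)) = 30 + (-96 - 5)*(8 - 2*I*sqrt(10)) = 30 - 101*(8 - 2*I*sqrt(10)) = 30 + (-808 + 202*I*sqrt(10)) = -778 + 202*I*sqrt(10)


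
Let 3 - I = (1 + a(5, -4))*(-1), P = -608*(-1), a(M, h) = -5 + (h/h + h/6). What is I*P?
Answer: -1216/3 ≈ -405.33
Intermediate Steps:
a(M, h) = -4 + h/6 (a(M, h) = -5 + (1 + h*(1/6)) = -5 + (1 + h/6) = -4 + h/6)
P = 608
I = -2/3 (I = 3 - (1 + (-4 + (1/6)*(-4)))*(-1) = 3 - (1 + (-4 - 2/3))*(-1) = 3 - (1 - 14/3)*(-1) = 3 - (-11)*(-1)/3 = 3 - 1*11/3 = 3 - 11/3 = -2/3 ≈ -0.66667)
I*P = -2/3*608 = -1216/3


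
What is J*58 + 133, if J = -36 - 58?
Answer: -5319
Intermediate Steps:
J = -94
J*58 + 133 = -94*58 + 133 = -5452 + 133 = -5319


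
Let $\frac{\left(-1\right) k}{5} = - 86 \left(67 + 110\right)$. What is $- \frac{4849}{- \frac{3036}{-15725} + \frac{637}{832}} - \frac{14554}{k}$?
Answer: $- \frac{185716699708633}{36716567595} \approx -5058.1$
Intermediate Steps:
$k = 76110$ ($k = - 5 \left(- 86 \left(67 + 110\right)\right) = - 5 \left(\left(-86\right) 177\right) = \left(-5\right) \left(-15222\right) = 76110$)
$- \frac{4849}{- \frac{3036}{-15725} + \frac{637}{832}} - \frac{14554}{k} = - \frac{4849}{- \frac{3036}{-15725} + \frac{637}{832}} - \frac{14554}{76110} = - \frac{4849}{\left(-3036\right) \left(- \frac{1}{15725}\right) + 637 \cdot \frac{1}{832}} - \frac{7277}{38055} = - \frac{4849}{\frac{3036}{15725} + \frac{49}{64}} - \frac{7277}{38055} = - \frac{4849}{\frac{964829}{1006400}} - \frac{7277}{38055} = \left(-4849\right) \frac{1006400}{964829} - \frac{7277}{38055} = - \frac{4880033600}{964829} - \frac{7277}{38055} = - \frac{185716699708633}{36716567595}$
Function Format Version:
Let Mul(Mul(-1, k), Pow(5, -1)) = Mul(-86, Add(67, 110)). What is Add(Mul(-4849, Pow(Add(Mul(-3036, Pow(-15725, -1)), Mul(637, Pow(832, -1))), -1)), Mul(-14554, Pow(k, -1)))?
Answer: Rational(-185716699708633, 36716567595) ≈ -5058.1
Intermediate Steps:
k = 76110 (k = Mul(-5, Mul(-86, Add(67, 110))) = Mul(-5, Mul(-86, 177)) = Mul(-5, -15222) = 76110)
Add(Mul(-4849, Pow(Add(Mul(-3036, Pow(-15725, -1)), Mul(637, Pow(832, -1))), -1)), Mul(-14554, Pow(k, -1))) = Add(Mul(-4849, Pow(Add(Mul(-3036, Pow(-15725, -1)), Mul(637, Pow(832, -1))), -1)), Mul(-14554, Pow(76110, -1))) = Add(Mul(-4849, Pow(Add(Mul(-3036, Rational(-1, 15725)), Mul(637, Rational(1, 832))), -1)), Mul(-14554, Rational(1, 76110))) = Add(Mul(-4849, Pow(Add(Rational(3036, 15725), Rational(49, 64)), -1)), Rational(-7277, 38055)) = Add(Mul(-4849, Pow(Rational(964829, 1006400), -1)), Rational(-7277, 38055)) = Add(Mul(-4849, Rational(1006400, 964829)), Rational(-7277, 38055)) = Add(Rational(-4880033600, 964829), Rational(-7277, 38055)) = Rational(-185716699708633, 36716567595)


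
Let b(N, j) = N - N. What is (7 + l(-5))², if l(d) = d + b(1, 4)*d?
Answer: 4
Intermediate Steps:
b(N, j) = 0
l(d) = d (l(d) = d + 0*d = d + 0 = d)
(7 + l(-5))² = (7 - 5)² = 2² = 4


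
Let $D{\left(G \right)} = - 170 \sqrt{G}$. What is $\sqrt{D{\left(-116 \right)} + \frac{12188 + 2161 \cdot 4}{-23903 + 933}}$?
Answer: $\frac{2 \sqrt{-29906940 - 11211944125 i \sqrt{29}}}{11485} \approx 30.249 - 30.264 i$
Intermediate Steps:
$\sqrt{D{\left(-116 \right)} + \frac{12188 + 2161 \cdot 4}{-23903 + 933}} = \sqrt{- 170 \sqrt{-116} + \frac{12188 + 2161 \cdot 4}{-23903 + 933}} = \sqrt{- 170 \cdot 2 i \sqrt{29} + \frac{12188 + 8644}{-22970}} = \sqrt{- 340 i \sqrt{29} + 20832 \left(- \frac{1}{22970}\right)} = \sqrt{- 340 i \sqrt{29} - \frac{10416}{11485}} = \sqrt{- \frac{10416}{11485} - 340 i \sqrt{29}}$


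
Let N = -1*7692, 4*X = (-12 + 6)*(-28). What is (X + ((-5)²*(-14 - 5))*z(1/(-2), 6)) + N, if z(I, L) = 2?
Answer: -8600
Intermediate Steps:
X = 42 (X = ((-12 + 6)*(-28))/4 = (-6*(-28))/4 = (¼)*168 = 42)
N = -7692
(X + ((-5)²*(-14 - 5))*z(1/(-2), 6)) + N = (42 + ((-5)²*(-14 - 5))*2) - 7692 = (42 + (25*(-19))*2) - 7692 = (42 - 475*2) - 7692 = (42 - 950) - 7692 = -908 - 7692 = -8600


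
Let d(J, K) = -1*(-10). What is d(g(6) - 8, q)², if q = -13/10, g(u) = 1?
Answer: 100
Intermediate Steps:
q = -13/10 (q = -13*⅒ = -13/10 ≈ -1.3000)
d(J, K) = 10
d(g(6) - 8, q)² = 10² = 100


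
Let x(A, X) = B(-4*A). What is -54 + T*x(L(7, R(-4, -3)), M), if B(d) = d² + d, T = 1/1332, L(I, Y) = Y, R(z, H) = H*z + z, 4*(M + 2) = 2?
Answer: -17734/333 ≈ -53.255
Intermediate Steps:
M = -3/2 (M = -2 + (¼)*2 = -2 + ½ = -3/2 ≈ -1.5000)
R(z, H) = z + H*z
T = 1/1332 ≈ 0.00075075
B(d) = d + d²
x(A, X) = -4*A*(1 - 4*A) (x(A, X) = (-4*A)*(1 - 4*A) = -4*A*(1 - 4*A))
-54 + T*x(L(7, R(-4, -3)), M) = -54 + (4*(-4*(1 - 3))*(-1 + 4*(-4*(1 - 3))))/1332 = -54 + (4*(-4*(-2))*(-1 + 4*(-4*(-2))))/1332 = -54 + (4*8*(-1 + 4*8))/1332 = -54 + (4*8*(-1 + 32))/1332 = -54 + (4*8*31)/1332 = -54 + (1/1332)*992 = -54 + 248/333 = -17734/333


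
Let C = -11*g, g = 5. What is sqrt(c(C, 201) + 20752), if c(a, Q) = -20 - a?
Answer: 13*sqrt(123) ≈ 144.18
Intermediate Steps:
C = -55 (C = -11*5 = -55)
sqrt(c(C, 201) + 20752) = sqrt((-20 - 1*(-55)) + 20752) = sqrt((-20 + 55) + 20752) = sqrt(35 + 20752) = sqrt(20787) = 13*sqrt(123)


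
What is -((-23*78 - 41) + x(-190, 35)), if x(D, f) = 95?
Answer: 1740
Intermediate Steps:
-((-23*78 - 41) + x(-190, 35)) = -((-23*78 - 41) + 95) = -((-1794 - 41) + 95) = -(-1835 + 95) = -1*(-1740) = 1740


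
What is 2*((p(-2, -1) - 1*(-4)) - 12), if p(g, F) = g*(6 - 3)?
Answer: -28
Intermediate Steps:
p(g, F) = 3*g (p(g, F) = g*3 = 3*g)
2*((p(-2, -1) - 1*(-4)) - 12) = 2*((3*(-2) - 1*(-4)) - 12) = 2*((-6 + 4) - 12) = 2*(-2 - 12) = 2*(-14) = -28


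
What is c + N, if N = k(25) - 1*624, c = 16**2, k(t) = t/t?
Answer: -367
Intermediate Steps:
k(t) = 1
c = 256
N = -623 (N = 1 - 1*624 = 1 - 624 = -623)
c + N = 256 - 623 = -367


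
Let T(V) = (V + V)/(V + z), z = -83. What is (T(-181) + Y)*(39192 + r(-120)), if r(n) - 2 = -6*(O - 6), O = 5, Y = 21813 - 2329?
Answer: 25206276200/33 ≈ 7.6383e+8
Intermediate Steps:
Y = 19484
T(V) = 2*V/(-83 + V) (T(V) = (V + V)/(V - 83) = (2*V)/(-83 + V) = 2*V/(-83 + V))
r(n) = 8 (r(n) = 2 - 6*(5 - 6) = 2 - 6*(-1) = 2 + 6 = 8)
(T(-181) + Y)*(39192 + r(-120)) = (2*(-181)/(-83 - 181) + 19484)*(39192 + 8) = (2*(-181)/(-264) + 19484)*39200 = (2*(-181)*(-1/264) + 19484)*39200 = (181/132 + 19484)*39200 = (2572069/132)*39200 = 25206276200/33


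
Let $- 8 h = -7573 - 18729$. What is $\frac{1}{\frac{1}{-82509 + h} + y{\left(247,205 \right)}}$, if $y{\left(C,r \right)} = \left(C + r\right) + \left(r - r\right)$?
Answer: $\frac{316885}{143232016} \approx 0.0022124$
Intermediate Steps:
$h = \frac{13151}{4}$ ($h = - \frac{-7573 - 18729}{8} = \left(- \frac{1}{8}\right) \left(-26302\right) = \frac{13151}{4} \approx 3287.8$)
$y{\left(C,r \right)} = C + r$ ($y{\left(C,r \right)} = \left(C + r\right) + 0 = C + r$)
$\frac{1}{\frac{1}{-82509 + h} + y{\left(247,205 \right)}} = \frac{1}{\frac{1}{-82509 + \frac{13151}{4}} + \left(247 + 205\right)} = \frac{1}{\frac{1}{- \frac{316885}{4}} + 452} = \frac{1}{- \frac{4}{316885} + 452} = \frac{1}{\frac{143232016}{316885}} = \frac{316885}{143232016}$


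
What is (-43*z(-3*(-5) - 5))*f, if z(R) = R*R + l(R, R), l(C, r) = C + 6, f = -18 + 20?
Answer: -9976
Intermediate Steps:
f = 2
l(C, r) = 6 + C
z(R) = 6 + R + R² (z(R) = R*R + (6 + R) = R² + (6 + R) = 6 + R + R²)
(-43*z(-3*(-5) - 5))*f = -43*(6 + (-3*(-5) - 5) + (-3*(-5) - 5)²)*2 = -43*(6 + (15 - 5) + (15 - 5)²)*2 = -43*(6 + 10 + 10²)*2 = -43*(6 + 10 + 100)*2 = -43*116*2 = -4988*2 = -9976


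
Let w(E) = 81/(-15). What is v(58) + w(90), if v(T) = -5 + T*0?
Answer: -52/5 ≈ -10.400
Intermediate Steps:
v(T) = -5 (v(T) = -5 + 0 = -5)
w(E) = -27/5 (w(E) = 81*(-1/15) = -27/5)
v(58) + w(90) = -5 - 27/5 = -52/5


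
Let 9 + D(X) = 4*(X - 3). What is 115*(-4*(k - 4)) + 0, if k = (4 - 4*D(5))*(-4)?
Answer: 16560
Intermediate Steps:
D(X) = -21 + 4*X (D(X) = -9 + 4*(X - 3) = -9 + 4*(-3 + X) = -9 + (-12 + 4*X) = -21 + 4*X)
k = -32 (k = (4 - 4*(-21 + 4*5))*(-4) = (4 - 4*(-21 + 20))*(-4) = (4 - 4*(-1))*(-4) = (4 + 4)*(-4) = 8*(-4) = -32)
115*(-4*(k - 4)) + 0 = 115*(-4*(-32 - 4)) + 0 = 115*(-4*(-36)) + 0 = 115*144 + 0 = 16560 + 0 = 16560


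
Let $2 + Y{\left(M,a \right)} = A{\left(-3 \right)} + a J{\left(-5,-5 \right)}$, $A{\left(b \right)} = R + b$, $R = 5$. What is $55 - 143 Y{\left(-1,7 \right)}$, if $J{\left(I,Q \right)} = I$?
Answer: $5060$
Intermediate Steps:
$A{\left(b \right)} = 5 + b$
$Y{\left(M,a \right)} = - 5 a$ ($Y{\left(M,a \right)} = -2 + \left(\left(5 - 3\right) + a \left(-5\right)\right) = -2 - \left(-2 + 5 a\right) = - 5 a$)
$55 - 143 Y{\left(-1,7 \right)} = 55 - 143 \left(\left(-5\right) 7\right) = 55 - -5005 = 55 + 5005 = 5060$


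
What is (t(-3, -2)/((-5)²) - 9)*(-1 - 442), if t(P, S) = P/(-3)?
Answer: 99232/25 ≈ 3969.3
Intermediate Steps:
t(P, S) = -P/3 (t(P, S) = P*(-⅓) = -P/3)
(t(-3, -2)/((-5)²) - 9)*(-1 - 442) = ((-⅓*(-3))/((-5)²) - 9)*(-1 - 442) = (1/25 - 9)*(-443) = -224/25*(-443) = 99232/25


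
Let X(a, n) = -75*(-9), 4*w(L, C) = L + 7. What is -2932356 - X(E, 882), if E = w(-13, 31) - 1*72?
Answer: -2933031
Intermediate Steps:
w(L, C) = 7/4 + L/4 (w(L, C) = (L + 7)/4 = (7 + L)/4 = 7/4 + L/4)
E = -147/2 (E = (7/4 + (¼)*(-13)) - 1*72 = (7/4 - 13/4) - 72 = -3/2 - 72 = -147/2 ≈ -73.500)
X(a, n) = 675
-2932356 - X(E, 882) = -2932356 - 1*675 = -2932356 - 675 = -2933031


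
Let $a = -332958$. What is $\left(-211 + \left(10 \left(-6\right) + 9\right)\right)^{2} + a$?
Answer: $-264314$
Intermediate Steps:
$\left(-211 + \left(10 \left(-6\right) + 9\right)\right)^{2} + a = \left(-211 + \left(10 \left(-6\right) + 9\right)\right)^{2} - 332958 = \left(-211 + \left(-60 + 9\right)\right)^{2} - 332958 = \left(-211 - 51\right)^{2} - 332958 = \left(-262\right)^{2} - 332958 = 68644 - 332958 = -264314$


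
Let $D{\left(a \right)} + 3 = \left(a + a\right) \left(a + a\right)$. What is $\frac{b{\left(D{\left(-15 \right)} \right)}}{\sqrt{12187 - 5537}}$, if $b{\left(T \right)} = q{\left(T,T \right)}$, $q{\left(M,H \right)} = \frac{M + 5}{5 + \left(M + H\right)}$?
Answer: $\frac{451 \sqrt{266}}{1196335} \approx 0.0061484$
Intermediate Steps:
$D{\left(a \right)} = -3 + 4 a^{2}$ ($D{\left(a \right)} = -3 + \left(a + a\right) \left(a + a\right) = -3 + 2 a 2 a = -3 + 4 a^{2}$)
$q{\left(M,H \right)} = \frac{5 + M}{5 + H + M}$ ($q{\left(M,H \right)} = \frac{5 + M}{5 + \left(H + M\right)} = \frac{5 + M}{5 + H + M}$)
$b{\left(T \right)} = \frac{5 + T}{5 + 2 T}$ ($b{\left(T \right)} = \frac{5 + T}{5 + T + T} = \frac{5 + T}{5 + 2 T}$)
$\frac{b{\left(D{\left(-15 \right)} \right)}}{\sqrt{12187 - 5537}} = \frac{\frac{1}{5 + 2 \left(-3 + 4 \left(-15\right)^{2}\right)} \left(5 - \left(3 - 4 \left(-15\right)^{2}\right)\right)}{\sqrt{12187 - 5537}} = \frac{\frac{1}{5 + 2 \left(-3 + 4 \cdot 225\right)} \left(5 + \left(-3 + 4 \cdot 225\right)\right)}{\sqrt{6650}} = \frac{\frac{1}{5 + 2 \left(-3 + 900\right)} \left(5 + \left(-3 + 900\right)\right)}{5 \sqrt{266}} = \frac{5 + 897}{5 + 2 \cdot 897} \frac{\sqrt{266}}{1330} = \frac{1}{5 + 1794} \cdot 902 \frac{\sqrt{266}}{1330} = \frac{1}{1799} \cdot 902 \frac{\sqrt{266}}{1330} = \frac{902 \frac{\sqrt{266}}{1330}}{1799} = \frac{451 \sqrt{266}}{1196335}$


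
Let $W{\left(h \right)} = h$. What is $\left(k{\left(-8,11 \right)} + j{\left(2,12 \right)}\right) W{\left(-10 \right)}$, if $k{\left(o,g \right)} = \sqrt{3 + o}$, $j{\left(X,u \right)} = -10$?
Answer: $100 - 10 i \sqrt{5} \approx 100.0 - 22.361 i$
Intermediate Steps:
$\left(k{\left(-8,11 \right)} + j{\left(2,12 \right)}\right) W{\left(-10 \right)} = \left(\sqrt{3 - 8} - 10\right) \left(-10\right) = \left(\sqrt{-5} - 10\right) \left(-10\right) = \left(i \sqrt{5} - 10\right) \left(-10\right) = \left(-10 + i \sqrt{5}\right) \left(-10\right) = 100 - 10 i \sqrt{5}$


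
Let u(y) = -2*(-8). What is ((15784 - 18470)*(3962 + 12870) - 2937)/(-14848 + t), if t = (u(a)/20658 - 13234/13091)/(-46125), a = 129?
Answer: 21691723995570877875/7123477967285134 ≈ 3045.1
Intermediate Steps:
u(y) = 16
t = 10506866/479760100875 (t = (16/20658 - 13234/13091)/(-46125) = (16*(1/20658) - 13234*1/13091)*(-1/46125) = (8/10329 - 1018/1007)*(-1/46125) = -10506866/10401303*(-1/46125) = 10506866/479760100875 ≈ 2.1900e-5)
((15784 - 18470)*(3962 + 12870) - 2937)/(-14848 + t) = ((15784 - 18470)*(3962 + 12870) - 2937)/(-14848 + 10506866/479760100875) = (-2686*16832 - 2937)/(-7123477967285134/479760100875) = (-45210752 - 2937)*(-479760100875/7123477967285134) = -45213689*(-479760100875/7123477967285134) = 21691723995570877875/7123477967285134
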